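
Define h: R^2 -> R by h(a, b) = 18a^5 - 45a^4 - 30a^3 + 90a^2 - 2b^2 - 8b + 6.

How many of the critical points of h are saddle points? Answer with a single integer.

2

h separates as a function of a plus a function of b, so ∇h=0 decouples.
∂h/∂a = 90a(a - 2)(a - 1)(a + 1) = 0 at a ∈ {-1, 0, 1, 2}; ∂h/∂b = -4(b + 2) = 0 at b ∈ {-2}.
The Hessian is diagonal: diag(h_aa, h_bb). Second derivatives: h_aa(-1)=-540, h_aa(0)=180, h_aa(1)=-180, h_aa(2)=540; h_bb(-2)=-4.
Saddle points occur where the two diagonal entries have opposite signs: (0, -2), (2, -2). Count: 2.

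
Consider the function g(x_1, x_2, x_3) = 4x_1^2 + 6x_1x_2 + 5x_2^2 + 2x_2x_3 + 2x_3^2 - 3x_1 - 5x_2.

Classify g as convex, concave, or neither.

convex

g is quadratic, so its Hessian is the constant matrix H = [[8, 6, 0], [6, 10, 2], [0, 2, 4]].
Leading principal minors: 8, 44, 144.
All positive ⇒ H ≻ 0 ⇒ convex.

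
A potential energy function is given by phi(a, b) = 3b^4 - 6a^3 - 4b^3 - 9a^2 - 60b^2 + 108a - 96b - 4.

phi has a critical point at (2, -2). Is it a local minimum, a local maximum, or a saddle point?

The mixed partial ∂²phi/∂a∂b is 0, so the Hessian at any point is diag(phi_aa, phi_bb) = diag(-18(2a + 1), 12(3b^2 - 2b - 10)).
At (2, -2): H = diag(-90, 72).
The eigenvalues have opposite signs, so H is indefinite: a saddle point.

saddle point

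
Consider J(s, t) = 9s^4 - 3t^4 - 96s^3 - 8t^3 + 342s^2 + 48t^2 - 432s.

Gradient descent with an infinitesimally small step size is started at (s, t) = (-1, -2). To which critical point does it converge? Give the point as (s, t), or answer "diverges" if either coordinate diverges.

J is separable, so gradient descent decouples: s follows -∂J/∂s, t follows -∂J/∂t.
∂J/∂s = 36(s - 4)(s - 3)(s - 1); at s=-1 this is -1440, so s increases.
∂J/∂t = -12t(t - 2)(t + 4); at t=-2 this is -192, so t increases.
s converges to its nearest critical value 1 (a local min of the s-part); t converges to 0. The iterate converges to (1, 0).

(1, 0)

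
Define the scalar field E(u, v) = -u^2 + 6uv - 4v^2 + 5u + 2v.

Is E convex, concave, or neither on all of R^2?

neither

E is quadratic, so its Hessian is the constant matrix H = [[-2, 6], [6, -8]].
det(H) = -20, tr(H) = -10.
det(H) < 0, so H is indefinite: neither convex nor concave.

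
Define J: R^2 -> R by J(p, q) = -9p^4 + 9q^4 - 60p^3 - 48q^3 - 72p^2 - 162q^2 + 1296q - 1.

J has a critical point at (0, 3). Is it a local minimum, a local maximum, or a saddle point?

The mixed partial ∂²J/∂p∂q is 0, so the Hessian at any point is diag(J_pp, J_qq) = diag(-36(3p^2 + 10p + 4), 36(3q^2 - 8q - 9)).
At (0, 3): H = diag(-144, -216).
Both eigenvalues are negative, so H is negative definite: a local maximum.

local maximum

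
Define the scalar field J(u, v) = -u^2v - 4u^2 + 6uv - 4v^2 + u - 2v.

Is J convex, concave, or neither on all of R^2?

neither

The term -u^2v is cubic, so the Hessian is not constant.
∂²J/∂u² = -2v - 8, which takes both signs as v varies (negative for sufficiently large v). A diagonal entry of the Hessian changing sign means the Hessian is neither positive- nor negative-semidefinite on all of R^2.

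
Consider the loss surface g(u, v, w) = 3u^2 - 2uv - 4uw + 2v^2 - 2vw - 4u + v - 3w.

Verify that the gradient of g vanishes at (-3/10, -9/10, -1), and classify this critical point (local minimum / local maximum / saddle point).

saddle point

∇g = (6u - 2v - 4w - 4, -2u + 4v - 2w + 1, -4u - 2v - 3); substituting (-3/10, -9/10, -1) gives ∇g = (0, 0, 0), so (-3/10, -9/10, -1) is indeed a critical point.
The Hessian is constant: H = [[6, -2, -4], [-2, 4, -2], [-4, -2, 0]].
Leading principal minors: Δ₁ = 6, Δ₂ = 20, Δ₃ = -120.
The minors fit neither the all-positive nor the alternating-sign pattern, so H is indefinite: a saddle point.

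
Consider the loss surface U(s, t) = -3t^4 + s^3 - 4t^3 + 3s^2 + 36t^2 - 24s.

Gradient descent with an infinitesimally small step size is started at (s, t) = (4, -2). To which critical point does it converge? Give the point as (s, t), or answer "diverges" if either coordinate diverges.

(2, 0)

U is separable, so gradient descent decouples: s follows -∂U/∂s, t follows -∂U/∂t.
∂U/∂s = 3(s - 2)(s + 4); at s=4 this is 48, so s decreases.
∂U/∂t = -12t(t - 2)(t + 3); at t=-2 this is -96, so t increases.
s converges to its nearest critical value 2 (a local min of the s-part); t converges to 0. The iterate converges to (2, 0).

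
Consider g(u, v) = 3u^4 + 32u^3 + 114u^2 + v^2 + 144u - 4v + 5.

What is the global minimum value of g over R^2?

-58

g(u,v) separates as P(u) + Q(v) + 5, so its minimum is min P + min Q + 5.
P'(u) = 12(u + 1)(u + 3)(u + 4) vanishes at u ∈ {-4, -3, -1}; Q'(v) = 2v - 4 vanishes at v ∈ {2}.
Local minima of P (where P''>0): P(-4)=-32, P(-1)=-59. Local minima of Q: Q(2)=-4.
So the global minimum of g is P(-1) + Q(2) + 5 = -59 − 4 + 5 = -58, attained at (-1, 2).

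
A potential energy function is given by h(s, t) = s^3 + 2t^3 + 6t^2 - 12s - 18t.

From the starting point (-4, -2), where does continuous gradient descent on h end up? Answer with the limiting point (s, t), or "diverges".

diverges

h is separable, so gradient descent decouples: s follows -∂h/∂s, t follows -∂h/∂t.
∂h/∂s = 3(s - 2)(s + 2); at s=-4 this is 36, so s decreases.
∂h/∂t = 6(t - 1)(t + 3); at t=-2 this is -18, so t increases.
The s-coordinate has no critical point in that direction and runs off to infinity.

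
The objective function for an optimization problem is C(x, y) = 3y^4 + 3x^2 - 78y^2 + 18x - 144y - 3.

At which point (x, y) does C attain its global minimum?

C(x,y) separates as P(x) + Q(y) − 3, so its minimum is min P + min Q − 3.
P'(x) = 6x + 18 vanishes at x ∈ {-3}; Q'(y) = 12(y - 4)(y + 1)(y + 3) vanishes at y ∈ {-3, -1, 4}.
Local minima of P (where P''>0): P(-3)=-27. Local minima of Q: Q(-3)=-27, Q(4)=-1056.
So the global minimum of C is P(-3) + Q(4) − 3 = -27 − 1056 − 3 = -1086, attained at (-3, 4).

(-3, 4)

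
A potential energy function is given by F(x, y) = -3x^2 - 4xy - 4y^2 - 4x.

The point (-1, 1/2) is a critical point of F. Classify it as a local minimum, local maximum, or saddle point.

The Hessian of F is constant: H = [[-6, -4], [-4, -8]].
det(H) = (-6)·(-8) − (-4)² = 32.
det(H) > 0 and tr(H) = -14 < 0, so H is negative definite and the point is a local maximum.

local maximum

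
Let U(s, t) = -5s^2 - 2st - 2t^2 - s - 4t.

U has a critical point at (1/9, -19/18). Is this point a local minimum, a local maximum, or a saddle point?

local maximum

The Hessian of U is constant: H = [[-10, -2], [-2, -4]].
det(H) = (-10)·(-4) − (-2)² = 36.
det(H) > 0 and tr(H) = -14 < 0, so H is negative definite and the point is a local maximum.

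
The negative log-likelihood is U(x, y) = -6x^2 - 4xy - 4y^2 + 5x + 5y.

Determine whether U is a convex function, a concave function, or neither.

U is quadratic, so its Hessian is the constant matrix H = [[-12, -4], [-4, -8]].
det(H) = 80, tr(H) = -20.
det(H) > 0 and tr(H) < 0, so H is negative definite everywhere: concave.

concave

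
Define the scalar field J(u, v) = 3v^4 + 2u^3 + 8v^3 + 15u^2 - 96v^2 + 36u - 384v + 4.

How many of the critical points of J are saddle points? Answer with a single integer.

3

J separates as a function of u plus a function of v, so ∇J=0 decouples.
∂J/∂u = 6(u + 2)(u + 3) = 0 at u ∈ {-3, -2}; ∂J/∂v = 12(v - 4)(v + 2)(v + 4) = 0 at v ∈ {-4, -2, 4}.
The Hessian is diagonal: diag(J_uu, J_vv). Second derivatives: J_uu(-3)=-6, J_uu(-2)=6; J_vv(-4)=192, J_vv(-2)=-144, J_vv(4)=576.
Saddle points occur where the two diagonal entries have opposite signs: (-3, -4), (-3, 4), (-2, -2). Count: 3.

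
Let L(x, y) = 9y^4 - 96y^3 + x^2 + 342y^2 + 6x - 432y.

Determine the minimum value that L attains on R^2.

-186

L(x,y) separates as P(x) + Q(y), so its minimum is min P + min Q.
P'(x) = 2x + 6 vanishes at x ∈ {-3}; Q'(y) = 36(y - 4)(y - 3)(y - 1) vanishes at y ∈ {1, 3, 4}.
Local minima of P (where P''>0): P(-3)=-9. Local minima of Q: Q(1)=-177, Q(4)=-96.
So the global minimum of L is P(-3) + Q(1) = -9 − 177 = -186, attained at (-3, 1).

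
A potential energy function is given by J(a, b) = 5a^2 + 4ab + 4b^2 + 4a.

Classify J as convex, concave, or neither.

convex

J is quadratic, so its Hessian is the constant matrix H = [[10, 4], [4, 8]].
det(H) = 64, tr(H) = 18.
det(H) > 0 and tr(H) > 0, so H is positive definite everywhere: convex.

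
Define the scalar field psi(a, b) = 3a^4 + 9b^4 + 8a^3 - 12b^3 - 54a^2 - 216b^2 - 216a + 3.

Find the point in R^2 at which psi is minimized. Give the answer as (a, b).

(3, 4)

psi(a,b) separates as P(a) + Q(b) + 3, so its minimum is min P + min Q + 3.
P'(a) = 12(a - 3)(a + 2)(a + 3) vanishes at a ∈ {-3, -2, 3}; Q'(b) = 36b(b - 4)(b + 3) vanishes at b ∈ {-3, 0, 4}.
Local minima of P (where P''>0): P(-3)=189, P(3)=-675. Local minima of Q: Q(-3)=-891, Q(4)=-1920.
So the global minimum of psi is P(3) + Q(4) + 3 = -675 − 1920 + 3 = -2592, attained at (3, 4).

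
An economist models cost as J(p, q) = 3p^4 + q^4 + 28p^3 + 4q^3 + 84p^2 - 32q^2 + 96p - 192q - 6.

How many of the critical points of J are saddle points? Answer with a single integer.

J separates as a function of p plus a function of q, so ∇J=0 decouples.
∂J/∂p = 12(p + 1)(p + 2)(p + 4) = 0 at p ∈ {-4, -2, -1}; ∂J/∂q = 4(q - 4)(q + 3)(q + 4) = 0 at q ∈ {-4, -3, 4}.
The Hessian is diagonal: diag(J_pp, J_qq). Second derivatives: J_pp(-4)=72, J_pp(-2)=-24, J_pp(-1)=36; J_qq(-4)=32, J_qq(-3)=-28, J_qq(4)=224.
Saddle points occur where the two diagonal entries have opposite signs: (-4, -3), (-2, -4), (-2, 4), (-1, -3). Count: 4.

4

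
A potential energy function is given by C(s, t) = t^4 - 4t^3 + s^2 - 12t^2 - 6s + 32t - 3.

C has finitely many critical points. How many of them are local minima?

C separates as a function of s plus a function of t, so ∇C=0 decouples.
∂C/∂s = 2(s - 3) = 0 at s ∈ {3}; ∂C/∂t = 4(t - 4)(t - 1)(t + 2) = 0 at t ∈ {-2, 1, 4}.
The Hessian is diagonal: diag(C_ss, C_tt). Second derivatives: C_ss(3)=2; C_tt(-2)=72, C_tt(1)=-36, C_tt(4)=72.
Local minima occur where both diagonal entries positive: (3, -2), (3, 4). Count: 2.

2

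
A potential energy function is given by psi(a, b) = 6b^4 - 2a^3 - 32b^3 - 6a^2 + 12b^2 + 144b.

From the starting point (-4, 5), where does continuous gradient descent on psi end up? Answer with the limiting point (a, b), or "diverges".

psi is separable, so gradient descent decouples: a follows -∂psi/∂a, b follows -∂psi/∂b.
∂psi/∂a = -6a(a + 2); at a=-4 this is -48, so a increases.
∂psi/∂b = 24(b - 3)(b - 2)(b + 1); at b=5 this is 864, so b decreases.
a converges to its nearest critical value -2 (a local min of the a-part); b converges to 3. The iterate converges to (-2, 3).

(-2, 3)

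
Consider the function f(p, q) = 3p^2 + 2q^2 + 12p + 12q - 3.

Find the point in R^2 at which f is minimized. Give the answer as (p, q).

(-2, -3)

f(p,q) separates as A(p) + B(q) − 3, so its minimum is min A + min B − 3.
A'(p) = 6p + 12 vanishes at p ∈ {-2}; B'(q) = 4q + 12 vanishes at q ∈ {-3}.
Local minima of A (where A''>0): A(-2)=-12. Local minima of B: B(-3)=-18.
So the global minimum of f is A(-2) + B(-3) − 3 = -12 − 18 − 3 = -33, attained at (-2, -3).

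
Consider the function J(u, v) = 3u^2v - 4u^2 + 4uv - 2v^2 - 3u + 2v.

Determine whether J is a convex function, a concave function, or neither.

neither

The term 3u^2v is cubic, so the Hessian is not constant.
∂²J/∂u² = 6v - 8, which takes both signs as v varies (negative for sufficiently negative v). A diagonal entry of the Hessian changing sign means the Hessian is neither positive- nor negative-semidefinite on all of R^2.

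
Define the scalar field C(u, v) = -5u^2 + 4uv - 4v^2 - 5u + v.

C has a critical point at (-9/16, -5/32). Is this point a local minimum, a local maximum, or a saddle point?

The Hessian of C is constant: H = [[-10, 4], [4, -8]].
det(H) = (-10)·(-8) − 4² = 64.
det(H) > 0 and tr(H) = -18 < 0, so H is negative definite and the point is a local maximum.

local maximum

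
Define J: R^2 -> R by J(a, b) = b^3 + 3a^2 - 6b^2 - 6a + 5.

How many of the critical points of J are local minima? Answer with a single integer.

J separates as a function of a plus a function of b, so ∇J=0 decouples.
∂J/∂a = 6(a - 1) = 0 at a ∈ {1}; ∂J/∂b = 3b(b - 4) = 0 at b ∈ {0, 4}.
The Hessian is diagonal: diag(J_aa, J_bb). Second derivatives: J_aa(1)=6; J_bb(0)=-12, J_bb(4)=12.
Local minima occur where both diagonal entries positive: (1, 4). Count: 1.

1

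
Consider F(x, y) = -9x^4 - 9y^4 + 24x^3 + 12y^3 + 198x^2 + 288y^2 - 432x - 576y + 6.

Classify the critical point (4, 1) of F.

saddle point

The mixed partial ∂²F/∂x∂y is 0, so the Hessian at any point is diag(F_xx, F_yy) = diag(36(-3x^2 + 4x + 11), 36(-3y^2 + 2y + 16)).
At (4, 1): H = diag(-756, 540).
The eigenvalues have opposite signs, so H is indefinite: a saddle point.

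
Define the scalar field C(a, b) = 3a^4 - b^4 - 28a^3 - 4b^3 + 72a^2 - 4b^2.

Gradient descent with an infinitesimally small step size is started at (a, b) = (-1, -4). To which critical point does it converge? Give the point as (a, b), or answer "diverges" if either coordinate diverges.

diverges

C is separable, so gradient descent decouples: a follows -∂C/∂a, b follows -∂C/∂b.
∂C/∂a = 12a(a - 4)(a - 3); at a=-1 this is -240, so a increases.
∂C/∂b = -4b(b + 1)(b + 2); at b=-4 this is 96, so b decreases.
The b-coordinate has no critical point in that direction and runs off to infinity.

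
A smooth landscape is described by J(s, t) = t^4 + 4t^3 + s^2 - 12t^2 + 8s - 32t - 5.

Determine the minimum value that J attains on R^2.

-85

J(s,t) separates as P(s) + Q(t) − 5, so its minimum is min P + min Q − 5.
P'(s) = 2s + 8 vanishes at s ∈ {-4}; Q'(t) = 4(t - 2)(t + 1)(t + 4) vanishes at t ∈ {-4, -1, 2}.
Local minima of P (where P''>0): P(-4)=-16. Local minima of Q: Q(-4)=-64, Q(2)=-64.
So the global minimum of J is P(-4) + Q(-4) − 5 = -16 − 64 − 5 = -85, attained at (-4, -4).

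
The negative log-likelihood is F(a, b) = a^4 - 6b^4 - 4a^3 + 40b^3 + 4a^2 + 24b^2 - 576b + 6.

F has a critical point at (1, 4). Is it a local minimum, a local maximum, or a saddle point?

local maximum

The mixed partial ∂²F/∂a∂b is 0, so the Hessian at any point is diag(F_aa, F_bb) = diag(4(3a^2 - 6a + 2), 24(-3b^2 + 10b + 2)).
At (1, 4): H = diag(-4, -144).
Both eigenvalues are negative, so H is negative definite: a local maximum.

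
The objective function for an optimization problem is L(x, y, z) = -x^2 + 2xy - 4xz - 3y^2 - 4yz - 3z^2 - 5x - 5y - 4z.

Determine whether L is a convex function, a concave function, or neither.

neither

L is quadratic, so its Hessian is the constant matrix H = [[-2, 2, -4], [2, -6, -4], [-4, -4, -6]].
Leading principal minors: -2, 8, 144.
Neither pattern holds ⇒ H is indefinite ⇒ neither convex nor concave.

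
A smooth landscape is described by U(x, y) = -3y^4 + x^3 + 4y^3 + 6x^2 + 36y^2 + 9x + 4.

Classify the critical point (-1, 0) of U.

local minimum

The mixed partial ∂²U/∂x∂y is 0, so the Hessian at any point is diag(U_xx, U_yy) = diag(6(x + 2), 12(-3y^2 + 2y + 6)).
At (-1, 0): H = diag(6, 72).
Both eigenvalues are positive, so H is positive definite: a local minimum.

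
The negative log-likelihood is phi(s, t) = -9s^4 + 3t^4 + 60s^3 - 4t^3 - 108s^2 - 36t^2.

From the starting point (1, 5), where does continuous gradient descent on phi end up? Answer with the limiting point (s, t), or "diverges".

phi is separable, so gradient descent decouples: s follows -∂phi/∂s, t follows -∂phi/∂t.
∂phi/∂s = -36s(s - 3)(s - 2); at s=1 this is -72, so s increases.
∂phi/∂t = 12t(t - 3)(t + 2); at t=5 this is 840, so t decreases.
s converges to its nearest critical value 2 (a local min of the s-part); t converges to 3. The iterate converges to (2, 3).

(2, 3)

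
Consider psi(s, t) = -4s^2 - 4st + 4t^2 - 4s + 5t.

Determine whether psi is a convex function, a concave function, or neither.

psi is quadratic, so its Hessian is the constant matrix H = [[-8, -4], [-4, 8]].
det(H) = -80, tr(H) = 0.
det(H) < 0, so H is indefinite: neither convex nor concave.

neither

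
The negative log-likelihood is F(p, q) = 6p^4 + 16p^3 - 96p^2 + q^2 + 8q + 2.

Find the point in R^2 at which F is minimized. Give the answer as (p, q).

F(p,q) separates as A(p) + B(q) + 2, so its minimum is min A + min B + 2.
A'(p) = 24p(p - 2)(p + 4) vanishes at p ∈ {-4, 0, 2}; B'(q) = 2q + 8 vanishes at q ∈ {-4}.
Local minima of A (where A''>0): A(-4)=-1024, A(2)=-160. Local minima of B: B(-4)=-16.
So the global minimum of F is A(-4) + B(-4) + 2 = -1024 − 16 + 2 = -1038, attained at (-4, -4).

(-4, -4)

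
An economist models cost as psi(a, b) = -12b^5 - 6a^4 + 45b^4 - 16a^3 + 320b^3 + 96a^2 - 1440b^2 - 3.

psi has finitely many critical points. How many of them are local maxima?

psi separates as a function of a plus a function of b, so ∇psi=0 decouples.
∂psi/∂a = -24a(a - 2)(a + 4) = 0 at a ∈ {-4, 0, 2}; ∂psi/∂b = -60b(b - 4)(b - 3)(b + 4) = 0 at b ∈ {-4, 0, 3, 4}.
The Hessian is diagonal: diag(psi_aa, psi_bb). Second derivatives: psi_aa(-4)=-576, psi_aa(0)=192, psi_aa(2)=-288; psi_bb(-4)=13440, psi_bb(0)=-2880, psi_bb(3)=1260, psi_bb(4)=-1920.
Local maxima occur where both diagonal entries negative: (-4, 0), (-4, 4), (2, 0), (2, 4). Count: 4.

4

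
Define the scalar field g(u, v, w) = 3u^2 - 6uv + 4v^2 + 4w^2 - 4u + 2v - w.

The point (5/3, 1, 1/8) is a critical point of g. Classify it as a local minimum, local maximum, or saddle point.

The Hessian is constant: H = [[6, -6, 0], [-6, 8, 0], [0, 0, 8]].
Leading principal minors: Δ₁ = 6, Δ₂ = 12, Δ₃ = 96.
All leading minors are positive, so H is positive definite: a local minimum.

local minimum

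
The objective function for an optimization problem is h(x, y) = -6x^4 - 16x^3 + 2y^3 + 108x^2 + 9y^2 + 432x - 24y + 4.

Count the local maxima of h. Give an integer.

h separates as a function of x plus a function of y, so ∇h=0 decouples.
∂h/∂x = -24(x - 3)(x + 2)(x + 3) = 0 at x ∈ {-3, -2, 3}; ∂h/∂y = 6(y - 1)(y + 4) = 0 at y ∈ {-4, 1}.
The Hessian is diagonal: diag(h_xx, h_yy). Second derivatives: h_xx(-3)=-144, h_xx(-2)=120, h_xx(3)=-720; h_yy(-4)=-30, h_yy(1)=30.
Local maxima occur where both diagonal entries negative: (-3, -4), (3, -4). Count: 2.

2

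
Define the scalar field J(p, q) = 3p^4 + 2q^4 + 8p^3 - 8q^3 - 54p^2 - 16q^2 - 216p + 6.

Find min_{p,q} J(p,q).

-925

J(p,q) separates as A(p) + B(q) + 6, so its minimum is min A + min B + 6.
A'(p) = 12(p - 3)(p + 2)(p + 3) vanishes at p ∈ {-3, -2, 3}; B'(q) = 8q(q - 4)(q + 1) vanishes at q ∈ {-1, 0, 4}.
Local minima of A (where A''>0): A(-3)=189, A(3)=-675. Local minima of B: B(-1)=-6, B(4)=-256.
So the global minimum of J is A(3) + B(4) + 6 = -675 − 256 + 6 = -925, attained at (3, 4).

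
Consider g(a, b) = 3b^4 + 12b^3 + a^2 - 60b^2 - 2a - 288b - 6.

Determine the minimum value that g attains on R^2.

g(a,b) separates as P(a) + Q(b) − 6, so its minimum is min P + min Q − 6.
P'(a) = 2a - 2 vanishes at a ∈ {1}; Q'(b) = 12(b - 3)(b + 2)(b + 4) vanishes at b ∈ {-4, -2, 3}.
Local minima of P (where P''>0): P(1)=-1. Local minima of Q: Q(-4)=192, Q(3)=-837.
So the global minimum of g is P(1) + Q(3) − 6 = -1 − 837 − 6 = -844, attained at (1, 3).

-844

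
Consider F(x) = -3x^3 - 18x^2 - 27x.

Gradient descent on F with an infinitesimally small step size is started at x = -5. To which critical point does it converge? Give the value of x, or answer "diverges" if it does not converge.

F'(x) = -9(x + 1)(x + 3), so F'(-5) = -72.
Gradient descent moves in the -F' direction, i.e. x is increasing.
The nearest critical point in that direction is x = -3, where F'' = 18 > 0 (a local minimum). The iterate converges there.

-3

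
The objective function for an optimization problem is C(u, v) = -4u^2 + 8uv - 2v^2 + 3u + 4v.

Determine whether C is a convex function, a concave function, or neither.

C is quadratic, so its Hessian is the constant matrix H = [[-8, 8], [8, -4]].
det(H) = -32, tr(H) = -12.
det(H) < 0, so H is indefinite: neither convex nor concave.

neither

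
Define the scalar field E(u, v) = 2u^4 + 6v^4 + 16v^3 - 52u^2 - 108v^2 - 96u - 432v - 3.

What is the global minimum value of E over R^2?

E(u,v) separates as P(u) + Q(v) − 3, so its minimum is min P + min Q − 3.
P'(u) = 8(u - 4)(u + 1)(u + 3) vanishes at u ∈ {-3, -1, 4}; Q'(v) = 24(v - 3)(v + 2)(v + 3) vanishes at v ∈ {-3, -2, 3}.
Local minima of P (where P''>0): P(-3)=-18, P(4)=-704. Local minima of Q: Q(-3)=378, Q(3)=-1350.
So the global minimum of E is P(4) + Q(3) − 3 = -704 − 1350 − 3 = -2057, attained at (4, 3).

-2057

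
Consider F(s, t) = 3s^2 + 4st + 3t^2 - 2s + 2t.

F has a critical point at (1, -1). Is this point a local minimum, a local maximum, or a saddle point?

The Hessian of F is constant: H = [[6, 4], [4, 6]].
det(H) = 6·6 − 4² = 20.
det(H) > 0 and tr(H) = 12 > 0, so H is positive definite and the point is a local minimum.

local minimum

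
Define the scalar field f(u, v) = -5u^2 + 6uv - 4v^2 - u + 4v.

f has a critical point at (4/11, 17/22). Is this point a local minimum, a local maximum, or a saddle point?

local maximum

The Hessian of f is constant: H = [[-10, 6], [6, -8]].
det(H) = (-10)·(-8) − 6² = 44.
det(H) > 0 and tr(H) = -18 < 0, so H is negative definite and the point is a local maximum.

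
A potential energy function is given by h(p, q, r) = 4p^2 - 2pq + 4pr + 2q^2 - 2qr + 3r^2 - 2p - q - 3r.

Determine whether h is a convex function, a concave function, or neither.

h is quadratic, so its Hessian is the constant matrix H = [[8, -2, 4], [-2, 4, -2], [4, -2, 6]].
Leading principal minors: 8, 28, 104.
All positive ⇒ H ≻ 0 ⇒ convex.

convex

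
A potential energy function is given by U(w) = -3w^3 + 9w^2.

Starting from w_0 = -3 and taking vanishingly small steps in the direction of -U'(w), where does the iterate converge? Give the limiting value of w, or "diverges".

0

U'(w) = -9w(w - 2), so U'(-3) = -135.
Gradient descent moves in the -U' direction, i.e. w is increasing.
The nearest critical point in that direction is w = 0, where U'' = 18 > 0 (a local minimum). The iterate converges there.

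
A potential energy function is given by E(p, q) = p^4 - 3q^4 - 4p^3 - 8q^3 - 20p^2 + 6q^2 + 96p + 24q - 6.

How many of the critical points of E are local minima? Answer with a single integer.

E separates as a function of p plus a function of q, so ∇E=0 decouples.
∂E/∂p = 4(p - 4)(p - 2)(p + 3) = 0 at p ∈ {-3, 2, 4}; ∂E/∂q = -12(q - 1)(q + 1)(q + 2) = 0 at q ∈ {-2, -1, 1}.
The Hessian is diagonal: diag(E_pp, E_qq). Second derivatives: E_pp(-3)=140, E_pp(2)=-40, E_pp(4)=56; E_qq(-2)=-36, E_qq(-1)=24, E_qq(1)=-72.
Local minima occur where both diagonal entries positive: (-3, -1), (4, -1). Count: 2.

2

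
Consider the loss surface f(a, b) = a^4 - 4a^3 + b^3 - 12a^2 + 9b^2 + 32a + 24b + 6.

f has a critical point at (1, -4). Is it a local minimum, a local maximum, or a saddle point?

local maximum

The mixed partial ∂²f/∂a∂b is 0, so the Hessian at any point is diag(f_aa, f_bb) = diag(12(a^2 - 2a - 2), 6(b + 3)).
At (1, -4): H = diag(-36, -6).
Both eigenvalues are negative, so H is negative definite: a local maximum.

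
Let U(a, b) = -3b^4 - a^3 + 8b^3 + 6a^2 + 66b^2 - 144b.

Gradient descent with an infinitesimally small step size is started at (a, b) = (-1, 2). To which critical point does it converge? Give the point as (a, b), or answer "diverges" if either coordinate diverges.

(0, 1)

U is separable, so gradient descent decouples: a follows -∂U/∂a, b follows -∂U/∂b.
∂U/∂a = -3a(a - 4); at a=-1 this is -15, so a increases.
∂U/∂b = -12(b - 4)(b - 1)(b + 3); at b=2 this is 120, so b decreases.
a converges to its nearest critical value 0 (a local min of the a-part); b converges to 1. The iterate converges to (0, 1).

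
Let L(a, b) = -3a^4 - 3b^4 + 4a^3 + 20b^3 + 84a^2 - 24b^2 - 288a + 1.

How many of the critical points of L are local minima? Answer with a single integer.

1

L separates as a function of a plus a function of b, so ∇L=0 decouples.
∂L/∂a = -12(a - 3)(a - 2)(a + 4) = 0 at a ∈ {-4, 2, 3}; ∂L/∂b = -12b(b - 4)(b - 1) = 0 at b ∈ {0, 1, 4}.
The Hessian is diagonal: diag(L_aa, L_bb). Second derivatives: L_aa(-4)=-504, L_aa(2)=72, L_aa(3)=-84; L_bb(0)=-48, L_bb(1)=36, L_bb(4)=-144.
Local minima occur where both diagonal entries positive: (2, 1). Count: 1.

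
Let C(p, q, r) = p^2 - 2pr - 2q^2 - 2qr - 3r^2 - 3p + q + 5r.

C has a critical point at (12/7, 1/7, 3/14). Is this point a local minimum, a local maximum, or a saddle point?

saddle point

The Hessian is constant: H = [[2, 0, -2], [0, -4, -2], [-2, -2, -6]].
Leading principal minors: Δ₁ = 2, Δ₂ = -8, Δ₃ = 56.
The minors fit neither the all-positive nor the alternating-sign pattern, so H is indefinite: a saddle point.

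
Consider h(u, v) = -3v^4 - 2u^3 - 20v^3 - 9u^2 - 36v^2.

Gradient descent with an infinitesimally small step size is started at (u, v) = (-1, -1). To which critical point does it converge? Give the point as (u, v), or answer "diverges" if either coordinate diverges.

(-3, -2)

h is separable, so gradient descent decouples: u follows -∂h/∂u, v follows -∂h/∂v.
∂h/∂u = -6u(u + 3); at u=-1 this is 12, so u decreases.
∂h/∂v = -12v(v + 2)(v + 3); at v=-1 this is 24, so v decreases.
u converges to its nearest critical value -3 (a local min of the u-part); v converges to -2. The iterate converges to (-3, -2).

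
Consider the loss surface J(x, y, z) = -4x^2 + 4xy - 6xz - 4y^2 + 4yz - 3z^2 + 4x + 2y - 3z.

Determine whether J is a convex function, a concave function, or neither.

concave

J is quadratic, so its Hessian is the constant matrix H = [[-8, 4, -6], [4, -8, 4], [-6, 4, -6]].
Leading principal minors: -8, 48, -64.
Signs alternate −, +, − ⇒ H ≺ 0 ⇒ concave.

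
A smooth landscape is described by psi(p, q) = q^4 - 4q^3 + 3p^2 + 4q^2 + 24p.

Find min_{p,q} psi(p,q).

psi(p,q) separates as A(p) + B(q), so its minimum is min A + min B.
A'(p) = 6p + 24 vanishes at p ∈ {-4}; B'(q) = 4q(q - 2)(q - 1) vanishes at q ∈ {0, 1, 2}.
Local minima of A (where A''>0): A(-4)=-48. Local minima of B: B(0)=0, B(2)=0.
So the global minimum of psi is A(-4) + B(0) = -48 + 0 = -48, attained at (-4, 0).

-48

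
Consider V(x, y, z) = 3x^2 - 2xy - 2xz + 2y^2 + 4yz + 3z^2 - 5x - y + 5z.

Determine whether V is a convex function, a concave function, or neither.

V is quadratic, so its Hessian is the constant matrix H = [[6, -2, -2], [-2, 4, 4], [-2, 4, 6]].
Leading principal minors: 6, 20, 40.
All positive ⇒ H ≻ 0 ⇒ convex.

convex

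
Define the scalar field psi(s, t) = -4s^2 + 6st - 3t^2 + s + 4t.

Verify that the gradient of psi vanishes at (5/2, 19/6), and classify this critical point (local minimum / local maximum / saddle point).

∇psi = (-8s + 6t + 1, 6s - 6t + 4); substituting (5/2, 19/6) gives ∇psi = (0, 0), so (5/2, 19/6) is indeed a critical point.
The Hessian of psi is constant: H = [[-8, 6], [6, -6]].
det(H) = (-8)·(-6) − 6² = 12.
det(H) > 0 and tr(H) = -14 < 0, so H is negative definite and the point is a local maximum.

local maximum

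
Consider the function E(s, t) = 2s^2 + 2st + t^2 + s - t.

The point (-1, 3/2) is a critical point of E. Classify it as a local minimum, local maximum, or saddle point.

local minimum

The Hessian of E is constant: H = [[4, 2], [2, 2]].
det(H) = 4·2 − 2² = 4.
det(H) > 0 and tr(H) = 6 > 0, so H is positive definite and the point is a local minimum.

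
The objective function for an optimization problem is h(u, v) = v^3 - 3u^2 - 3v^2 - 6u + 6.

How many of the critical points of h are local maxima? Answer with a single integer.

h separates as a function of u plus a function of v, so ∇h=0 decouples.
∂h/∂u = -6(u + 1) = 0 at u ∈ {-1}; ∂h/∂v = 3v(v - 2) = 0 at v ∈ {0, 2}.
The Hessian is diagonal: diag(h_uu, h_vv). Second derivatives: h_uu(-1)=-6; h_vv(0)=-6, h_vv(2)=6.
Local maxima occur where both diagonal entries negative: (-1, 0). Count: 1.

1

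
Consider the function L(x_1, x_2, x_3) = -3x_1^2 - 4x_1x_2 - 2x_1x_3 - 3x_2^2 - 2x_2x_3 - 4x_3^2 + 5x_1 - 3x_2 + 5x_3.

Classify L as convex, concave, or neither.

L is quadratic, so its Hessian is the constant matrix H = [[-6, -4, -2], [-4, -6, -2], [-2, -2, -8]].
Leading principal minors: -6, 20, -144.
Signs alternate −, +, − ⇒ H ≺ 0 ⇒ concave.

concave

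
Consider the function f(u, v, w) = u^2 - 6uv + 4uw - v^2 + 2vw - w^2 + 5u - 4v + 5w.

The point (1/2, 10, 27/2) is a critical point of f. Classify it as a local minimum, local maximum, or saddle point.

saddle point

The Hessian is constant: H = [[2, -6, 4], [-6, -2, 2], [4, 2, -2]].
Leading principal minors: Δ₁ = 2, Δ₂ = -40, Δ₃ = 8.
The minors fit neither the all-positive nor the alternating-sign pattern, so H is indefinite: a saddle point.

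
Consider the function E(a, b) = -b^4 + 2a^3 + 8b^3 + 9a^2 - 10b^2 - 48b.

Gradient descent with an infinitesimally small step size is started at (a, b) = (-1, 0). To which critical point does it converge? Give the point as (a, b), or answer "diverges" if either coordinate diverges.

E is separable, so gradient descent decouples: a follows -∂E/∂a, b follows -∂E/∂b.
∂E/∂a = 6a(a + 3); at a=-1 this is -12, so a increases.
∂E/∂b = -4(b - 4)(b - 3)(b + 1); at b=0 this is -48, so b increases.
a converges to its nearest critical value 0 (a local min of the a-part); b converges to 3. The iterate converges to (0, 3).

(0, 3)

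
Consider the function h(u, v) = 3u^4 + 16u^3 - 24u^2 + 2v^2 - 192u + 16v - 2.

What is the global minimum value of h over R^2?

-338

h(u,v) separates as P(u) + Q(v) − 2, so its minimum is min P + min Q − 2.
P'(u) = 12(u - 2)(u + 2)(u + 4) vanishes at u ∈ {-4, -2, 2}; Q'(v) = 4v + 16 vanishes at v ∈ {-4}.
Local minima of P (where P''>0): P(-4)=128, P(2)=-304. Local minima of Q: Q(-4)=-32.
So the global minimum of h is P(2) + Q(-4) − 2 = -304 − 32 − 2 = -338, attained at (2, -4).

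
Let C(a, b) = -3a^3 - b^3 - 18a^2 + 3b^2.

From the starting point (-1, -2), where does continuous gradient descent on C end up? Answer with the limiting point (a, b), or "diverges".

C is separable, so gradient descent decouples: a follows -∂C/∂a, b follows -∂C/∂b.
∂C/∂a = -9a(a + 4); at a=-1 this is 27, so a decreases.
∂C/∂b = -3b(b - 2); at b=-2 this is -24, so b increases.
a converges to its nearest critical value -4 (a local min of the a-part); b converges to 0. The iterate converges to (-4, 0).

(-4, 0)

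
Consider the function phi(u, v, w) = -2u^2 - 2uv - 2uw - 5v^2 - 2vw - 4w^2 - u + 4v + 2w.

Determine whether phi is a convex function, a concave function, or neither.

concave

phi is quadratic, so its Hessian is the constant matrix H = [[-4, -2, -2], [-2, -10, -2], [-2, -2, -8]].
Leading principal minors: -4, 36, -248.
Signs alternate −, +, − ⇒ H ≺ 0 ⇒ concave.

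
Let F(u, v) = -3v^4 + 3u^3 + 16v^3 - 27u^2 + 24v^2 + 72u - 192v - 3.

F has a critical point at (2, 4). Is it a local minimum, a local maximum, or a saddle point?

local maximum

The mixed partial ∂²F/∂u∂v is 0, so the Hessian at any point is diag(F_uu, F_vv) = diag(18(u - 3), 12(-3v^2 + 8v + 4)).
At (2, 4): H = diag(-18, -144).
Both eigenvalues are negative, so H is negative definite: a local maximum.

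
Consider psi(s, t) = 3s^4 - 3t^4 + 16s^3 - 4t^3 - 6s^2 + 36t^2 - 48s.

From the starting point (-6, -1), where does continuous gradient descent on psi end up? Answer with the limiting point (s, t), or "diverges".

(-4, 0)

psi is separable, so gradient descent decouples: s follows -∂psi/∂s, t follows -∂psi/∂t.
∂psi/∂s = 12(s - 1)(s + 1)(s + 4); at s=-6 this is -840, so s increases.
∂psi/∂t = -12t(t - 2)(t + 3); at t=-1 this is -72, so t increases.
s converges to its nearest critical value -4 (a local min of the s-part); t converges to 0. The iterate converges to (-4, 0).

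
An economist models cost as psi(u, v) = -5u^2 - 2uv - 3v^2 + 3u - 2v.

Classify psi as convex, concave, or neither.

concave

psi is quadratic, so its Hessian is the constant matrix H = [[-10, -2], [-2, -6]].
det(H) = 56, tr(H) = -16.
det(H) > 0 and tr(H) < 0, so H is negative definite everywhere: concave.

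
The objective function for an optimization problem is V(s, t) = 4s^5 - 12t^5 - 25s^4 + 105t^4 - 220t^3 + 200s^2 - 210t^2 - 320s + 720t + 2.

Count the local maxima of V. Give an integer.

V separates as a function of s plus a function of t, so ∇V=0 decouples.
∂V/∂s = 20(s - 4)(s - 2)(s - 1)(s + 2) = 0 at s ∈ {-2, 1, 2, 4}; ∂V/∂t = -60(t - 4)(t - 3)(t - 1)(t + 1) = 0 at t ∈ {-1, 1, 3, 4}.
The Hessian is diagonal: diag(V_ss, V_tt). Second derivatives: V_ss(-2)=-1440, V_ss(1)=180, V_ss(2)=-160, V_ss(4)=720; V_tt(-1)=2400, V_tt(1)=-720, V_tt(3)=480, V_tt(4)=-900.
Local maxima occur where both diagonal entries negative: (-2, 1), (-2, 4), (2, 1), (2, 4). Count: 4.

4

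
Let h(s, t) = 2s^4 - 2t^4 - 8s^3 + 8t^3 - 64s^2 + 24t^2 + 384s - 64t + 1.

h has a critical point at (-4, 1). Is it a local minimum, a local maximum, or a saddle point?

The mixed partial ∂²h/∂s∂t is 0, so the Hessian at any point is diag(h_ss, h_tt) = diag(8(3s^2 - 6s - 16), 24(-t^2 + 2t + 2)).
At (-4, 1): H = diag(448, 72).
Both eigenvalues are positive, so H is positive definite: a local minimum.

local minimum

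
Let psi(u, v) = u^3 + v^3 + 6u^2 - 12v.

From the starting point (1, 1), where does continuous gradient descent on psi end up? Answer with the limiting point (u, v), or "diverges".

(0, 2)

psi is separable, so gradient descent decouples: u follows -∂psi/∂u, v follows -∂psi/∂v.
∂psi/∂u = 3u(u + 4); at u=1 this is 15, so u decreases.
∂psi/∂v = 3(v - 2)(v + 2); at v=1 this is -9, so v increases.
u converges to its nearest critical value 0 (a local min of the u-part); v converges to 2. The iterate converges to (0, 2).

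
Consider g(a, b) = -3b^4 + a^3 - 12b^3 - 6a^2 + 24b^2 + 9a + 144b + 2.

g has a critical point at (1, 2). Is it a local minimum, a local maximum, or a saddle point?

The mixed partial ∂²g/∂a∂b is 0, so the Hessian at any point is diag(g_aa, g_bb) = diag(6(a - 2), 12(-3b^2 - 6b + 4)).
At (1, 2): H = diag(-6, -240).
Both eigenvalues are negative, so H is negative definite: a local maximum.

local maximum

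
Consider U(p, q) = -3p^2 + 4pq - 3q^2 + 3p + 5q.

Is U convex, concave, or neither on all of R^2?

concave

U is quadratic, so its Hessian is the constant matrix H = [[-6, 4], [4, -6]].
det(H) = 20, tr(H) = -12.
det(H) > 0 and tr(H) < 0, so H is negative definite everywhere: concave.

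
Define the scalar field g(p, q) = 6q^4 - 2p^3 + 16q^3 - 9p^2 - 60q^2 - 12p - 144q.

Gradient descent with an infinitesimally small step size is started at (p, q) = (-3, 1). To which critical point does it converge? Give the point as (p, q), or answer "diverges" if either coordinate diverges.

g is separable, so gradient descent decouples: p follows -∂g/∂p, q follows -∂g/∂q.
∂g/∂p = -6(p + 1)(p + 2); at p=-3 this is -12, so p increases.
∂g/∂q = 24(q - 2)(q + 1)(q + 3); at q=1 this is -192, so q increases.
p converges to its nearest critical value -2 (a local min of the p-part); q converges to 2. The iterate converges to (-2, 2).

(-2, 2)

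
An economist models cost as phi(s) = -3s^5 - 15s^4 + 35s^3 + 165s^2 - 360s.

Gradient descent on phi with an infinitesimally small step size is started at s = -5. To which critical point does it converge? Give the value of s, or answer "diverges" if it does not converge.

phi'(s) = -15(s - 2)(s - 1)(s + 3)(s + 4), so phi'(-5) = -1260.
Gradient descent moves in the -phi' direction, i.e. s is increasing.
The nearest critical point in that direction is s = -4, where phi'' = 450 > 0 (a local minimum). The iterate converges there.

-4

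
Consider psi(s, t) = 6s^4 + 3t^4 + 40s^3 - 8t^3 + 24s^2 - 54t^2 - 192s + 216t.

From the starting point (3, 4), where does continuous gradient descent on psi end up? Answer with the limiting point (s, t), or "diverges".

psi is separable, so gradient descent decouples: s follows -∂psi/∂s, t follows -∂psi/∂t.
∂psi/∂s = 24(s - 1)(s + 2)(s + 4); at s=3 this is 1680, so s decreases.
∂psi/∂t = 12(t - 3)(t - 2)(t + 3); at t=4 this is 168, so t decreases.
s converges to its nearest critical value 1 (a local min of the s-part); t converges to 3. The iterate converges to (1, 3).

(1, 3)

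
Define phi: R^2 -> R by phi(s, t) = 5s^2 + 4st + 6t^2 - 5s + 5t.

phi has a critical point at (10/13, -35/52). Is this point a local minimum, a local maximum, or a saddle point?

local minimum

The Hessian of phi is constant: H = [[10, 4], [4, 12]].
det(H) = 10·12 − 4² = 104.
det(H) > 0 and tr(H) = 22 > 0, so H is positive definite and the point is a local minimum.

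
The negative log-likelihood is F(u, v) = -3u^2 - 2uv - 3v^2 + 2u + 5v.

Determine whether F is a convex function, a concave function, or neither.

concave

F is quadratic, so its Hessian is the constant matrix H = [[-6, -2], [-2, -6]].
det(H) = 32, tr(H) = -12.
det(H) > 0 and tr(H) < 0, so H is negative definite everywhere: concave.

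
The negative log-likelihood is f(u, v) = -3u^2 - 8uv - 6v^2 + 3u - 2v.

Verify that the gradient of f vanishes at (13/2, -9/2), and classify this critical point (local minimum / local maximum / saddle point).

local maximum

∇f = (-6u - 8v + 3, -8u - 12v - 2); substituting (13/2, -9/2) gives ∇f = (0, 0), so (13/2, -9/2) is indeed a critical point.
The Hessian of f is constant: H = [[-6, -8], [-8, -12]].
det(H) = (-6)·(-12) − (-8)² = 8.
det(H) > 0 and tr(H) = -18 < 0, so H is negative definite and the point is a local maximum.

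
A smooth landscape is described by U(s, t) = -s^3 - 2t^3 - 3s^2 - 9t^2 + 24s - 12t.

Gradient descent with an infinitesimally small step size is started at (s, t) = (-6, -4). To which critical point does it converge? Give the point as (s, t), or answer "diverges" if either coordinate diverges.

U is separable, so gradient descent decouples: s follows -∂U/∂s, t follows -∂U/∂t.
∂U/∂s = -3(s - 2)(s + 4); at s=-6 this is -48, so s increases.
∂U/∂t = -6(t + 1)(t + 2); at t=-4 this is -36, so t increases.
s converges to its nearest critical value -4 (a local min of the s-part); t converges to -2. The iterate converges to (-4, -2).

(-4, -2)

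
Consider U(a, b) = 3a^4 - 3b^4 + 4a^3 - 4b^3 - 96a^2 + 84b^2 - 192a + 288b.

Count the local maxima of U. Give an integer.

U separates as a function of a plus a function of b, so ∇U=0 decouples.
∂U/∂a = 12(a - 4)(a + 1)(a + 4) = 0 at a ∈ {-4, -1, 4}; ∂U/∂b = -12(b - 4)(b + 2)(b + 3) = 0 at b ∈ {-3, -2, 4}.
The Hessian is diagonal: diag(U_aa, U_bb). Second derivatives: U_aa(-4)=288, U_aa(-1)=-180, U_aa(4)=480; U_bb(-3)=-84, U_bb(-2)=72, U_bb(4)=-504.
Local maxima occur where both diagonal entries negative: (-1, -3), (-1, 4). Count: 2.

2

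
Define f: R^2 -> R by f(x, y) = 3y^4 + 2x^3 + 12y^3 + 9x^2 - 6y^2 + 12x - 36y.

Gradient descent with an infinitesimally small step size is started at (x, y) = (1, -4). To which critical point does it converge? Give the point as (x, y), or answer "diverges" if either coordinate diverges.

f is separable, so gradient descent decouples: x follows -∂f/∂x, y follows -∂f/∂y.
∂f/∂x = 6(x + 1)(x + 2); at x=1 this is 36, so x decreases.
∂f/∂y = 12(y - 1)(y + 1)(y + 3); at y=-4 this is -180, so y increases.
x converges to its nearest critical value -1 (a local min of the x-part); y converges to -3. The iterate converges to (-1, -3).

(-1, -3)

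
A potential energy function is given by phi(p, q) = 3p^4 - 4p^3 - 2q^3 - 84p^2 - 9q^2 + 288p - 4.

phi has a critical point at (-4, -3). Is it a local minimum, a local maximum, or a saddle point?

The mixed partial ∂²phi/∂p∂q is 0, so the Hessian at any point is diag(phi_pp, phi_qq) = diag(12(3p^2 - 2p - 14), -6(2q + 3)).
At (-4, -3): H = diag(504, 18).
Both eigenvalues are positive, so H is positive definite: a local minimum.

local minimum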